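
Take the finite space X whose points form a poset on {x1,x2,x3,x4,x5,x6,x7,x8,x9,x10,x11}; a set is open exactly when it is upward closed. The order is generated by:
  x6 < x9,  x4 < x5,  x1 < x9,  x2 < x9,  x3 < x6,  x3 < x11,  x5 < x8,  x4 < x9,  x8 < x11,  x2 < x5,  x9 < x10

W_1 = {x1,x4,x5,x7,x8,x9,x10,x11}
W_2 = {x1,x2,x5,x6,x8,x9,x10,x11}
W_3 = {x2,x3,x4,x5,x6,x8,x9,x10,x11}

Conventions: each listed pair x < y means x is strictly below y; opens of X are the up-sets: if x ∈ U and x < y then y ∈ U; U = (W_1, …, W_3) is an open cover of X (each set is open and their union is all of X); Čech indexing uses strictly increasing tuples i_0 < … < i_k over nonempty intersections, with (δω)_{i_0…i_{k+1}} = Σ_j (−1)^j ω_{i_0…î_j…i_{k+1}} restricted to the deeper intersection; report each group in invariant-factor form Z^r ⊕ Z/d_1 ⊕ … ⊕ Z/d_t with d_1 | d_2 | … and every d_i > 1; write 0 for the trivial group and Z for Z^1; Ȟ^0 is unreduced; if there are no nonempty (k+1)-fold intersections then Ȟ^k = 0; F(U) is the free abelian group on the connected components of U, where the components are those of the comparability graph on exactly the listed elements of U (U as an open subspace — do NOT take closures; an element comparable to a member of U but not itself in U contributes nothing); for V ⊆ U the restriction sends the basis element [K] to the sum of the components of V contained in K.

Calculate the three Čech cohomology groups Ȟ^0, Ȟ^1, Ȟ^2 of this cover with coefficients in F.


nonempty intersections:
  W12={x1,x5,x8,x9,x10,x11} W13={x4,x5,x8,x9,x10,x11} W23={x2,x5,x6,x8,x9,x10,x11}
  W123={x5,x8,x9,x10,x11}
components per intersection:
  W1: {x1,x4,x5,x8,x9,x10,x11} {x7}
  W2: {x1,x2,x5,x6,x8,x9,x10,x11}
  W3: {x2,x3,x4,x5,x6,x8,x9,x10,x11}
  W12: {x1,x9,x10} {x5,x8,x11}
  W13: {x4,x5,x8,x9,x10,x11}
  W23: {x2,x5,x6,x8,x9,x10,x11}
  W123: {x5,x8,x11} {x9,x10}
C dims 4,4,2; δ0: rk 2, SNF 1^2; δ1: rk 2, SNF 1^2
Ȟ^0: (4−2)−0=2 ⇒ Z^2
Ȟ^1: (4−2)−2=0 ⇒ 0
Ȟ^2: (2−0)−2=0 ⇒ 0

Ȟ^0(U;F) ≅ Z^2,  Ȟ^1(U;F) ≅ 0,  Ȟ^2(U;F) ≅ 0


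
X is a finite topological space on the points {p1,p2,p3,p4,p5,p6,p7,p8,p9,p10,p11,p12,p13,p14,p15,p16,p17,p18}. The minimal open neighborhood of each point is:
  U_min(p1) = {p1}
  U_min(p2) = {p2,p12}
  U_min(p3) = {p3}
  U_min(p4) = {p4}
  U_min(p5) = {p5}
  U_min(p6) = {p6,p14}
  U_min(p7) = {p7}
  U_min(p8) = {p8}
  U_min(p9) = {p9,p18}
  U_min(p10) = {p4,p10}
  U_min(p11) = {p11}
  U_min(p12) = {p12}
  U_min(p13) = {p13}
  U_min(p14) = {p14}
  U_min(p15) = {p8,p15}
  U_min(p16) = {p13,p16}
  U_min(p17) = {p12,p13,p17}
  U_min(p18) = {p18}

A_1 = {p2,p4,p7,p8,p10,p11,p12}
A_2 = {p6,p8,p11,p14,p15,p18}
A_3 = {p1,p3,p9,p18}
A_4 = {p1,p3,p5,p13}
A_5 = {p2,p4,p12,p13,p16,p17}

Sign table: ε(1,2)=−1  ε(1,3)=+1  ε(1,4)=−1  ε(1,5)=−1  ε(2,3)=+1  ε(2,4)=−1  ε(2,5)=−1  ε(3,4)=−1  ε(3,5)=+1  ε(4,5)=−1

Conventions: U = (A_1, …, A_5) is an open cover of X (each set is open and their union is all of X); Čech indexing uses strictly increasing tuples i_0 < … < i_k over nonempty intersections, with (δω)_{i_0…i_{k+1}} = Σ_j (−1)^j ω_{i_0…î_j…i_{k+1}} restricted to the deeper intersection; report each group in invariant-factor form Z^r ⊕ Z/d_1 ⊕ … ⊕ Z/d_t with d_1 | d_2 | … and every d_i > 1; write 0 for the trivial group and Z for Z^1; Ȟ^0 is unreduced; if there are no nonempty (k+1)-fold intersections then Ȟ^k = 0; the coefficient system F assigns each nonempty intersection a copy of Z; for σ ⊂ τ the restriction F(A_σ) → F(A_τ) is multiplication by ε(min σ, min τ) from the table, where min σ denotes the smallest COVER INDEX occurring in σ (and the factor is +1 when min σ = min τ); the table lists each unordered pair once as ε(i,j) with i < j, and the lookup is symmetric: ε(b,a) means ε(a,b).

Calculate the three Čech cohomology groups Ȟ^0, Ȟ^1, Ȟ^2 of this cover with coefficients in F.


nonempty intersections:
  A12={p8,p11} A15={p2,p4,p12} A23={p18} A34={p1,p3} A45={p13}
C dims 5,5; δ0: rk 4, SNF 1^4
Ȟ^0: (5−4)−0=1 ⇒ Z
Ȟ^1: (5−0)−4=1 ⇒ Z
Ȟ^2: (0−0)−0=0 ⇒ 0

Ȟ^0(U;F) ≅ Z; Ȟ^1(U;F) ≅ Z; Ȟ^2(U;F) ≅ 0


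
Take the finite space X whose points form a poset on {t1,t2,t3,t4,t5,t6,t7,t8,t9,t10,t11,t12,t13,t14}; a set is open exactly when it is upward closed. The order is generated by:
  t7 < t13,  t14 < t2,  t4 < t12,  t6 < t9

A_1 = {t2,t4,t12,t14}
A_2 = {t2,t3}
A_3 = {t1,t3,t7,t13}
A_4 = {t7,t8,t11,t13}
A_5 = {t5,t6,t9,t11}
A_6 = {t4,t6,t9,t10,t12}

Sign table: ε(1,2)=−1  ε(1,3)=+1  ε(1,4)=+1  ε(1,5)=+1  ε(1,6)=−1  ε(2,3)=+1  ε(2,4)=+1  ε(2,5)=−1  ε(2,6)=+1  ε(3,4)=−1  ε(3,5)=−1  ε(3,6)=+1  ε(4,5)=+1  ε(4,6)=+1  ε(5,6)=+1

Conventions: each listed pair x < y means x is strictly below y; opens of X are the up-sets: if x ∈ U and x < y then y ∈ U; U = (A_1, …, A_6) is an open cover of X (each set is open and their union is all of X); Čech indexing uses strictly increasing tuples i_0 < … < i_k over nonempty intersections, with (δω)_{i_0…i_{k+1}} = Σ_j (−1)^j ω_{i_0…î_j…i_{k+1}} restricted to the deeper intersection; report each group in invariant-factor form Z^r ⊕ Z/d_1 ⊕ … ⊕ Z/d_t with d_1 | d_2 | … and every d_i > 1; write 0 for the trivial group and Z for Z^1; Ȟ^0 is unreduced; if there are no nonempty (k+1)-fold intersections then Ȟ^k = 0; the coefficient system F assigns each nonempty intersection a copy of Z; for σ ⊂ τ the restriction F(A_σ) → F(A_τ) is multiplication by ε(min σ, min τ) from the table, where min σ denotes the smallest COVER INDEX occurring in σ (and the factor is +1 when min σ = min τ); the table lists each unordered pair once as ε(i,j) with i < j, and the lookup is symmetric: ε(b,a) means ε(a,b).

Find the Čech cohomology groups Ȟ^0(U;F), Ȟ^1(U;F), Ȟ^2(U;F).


Ȟ^0 = 0, Ȟ^1 = Z/2, Ȟ^2 = 0

cover nerve:
  A12={t2} A16={t4,t12} A23={t3} A34={t7,t13} A45={t11} A56={t6,t9}
C dims 6,6; δ0: rk 6, SNF 1^5·2
Ȟ^0: (6−6)−0=0 ⇒ 0
Ȟ^1: (6−0)−6=0 plus torsion [2] ⇒ Z/2
Ȟ^2: (0−0)−0=0 ⇒ 0


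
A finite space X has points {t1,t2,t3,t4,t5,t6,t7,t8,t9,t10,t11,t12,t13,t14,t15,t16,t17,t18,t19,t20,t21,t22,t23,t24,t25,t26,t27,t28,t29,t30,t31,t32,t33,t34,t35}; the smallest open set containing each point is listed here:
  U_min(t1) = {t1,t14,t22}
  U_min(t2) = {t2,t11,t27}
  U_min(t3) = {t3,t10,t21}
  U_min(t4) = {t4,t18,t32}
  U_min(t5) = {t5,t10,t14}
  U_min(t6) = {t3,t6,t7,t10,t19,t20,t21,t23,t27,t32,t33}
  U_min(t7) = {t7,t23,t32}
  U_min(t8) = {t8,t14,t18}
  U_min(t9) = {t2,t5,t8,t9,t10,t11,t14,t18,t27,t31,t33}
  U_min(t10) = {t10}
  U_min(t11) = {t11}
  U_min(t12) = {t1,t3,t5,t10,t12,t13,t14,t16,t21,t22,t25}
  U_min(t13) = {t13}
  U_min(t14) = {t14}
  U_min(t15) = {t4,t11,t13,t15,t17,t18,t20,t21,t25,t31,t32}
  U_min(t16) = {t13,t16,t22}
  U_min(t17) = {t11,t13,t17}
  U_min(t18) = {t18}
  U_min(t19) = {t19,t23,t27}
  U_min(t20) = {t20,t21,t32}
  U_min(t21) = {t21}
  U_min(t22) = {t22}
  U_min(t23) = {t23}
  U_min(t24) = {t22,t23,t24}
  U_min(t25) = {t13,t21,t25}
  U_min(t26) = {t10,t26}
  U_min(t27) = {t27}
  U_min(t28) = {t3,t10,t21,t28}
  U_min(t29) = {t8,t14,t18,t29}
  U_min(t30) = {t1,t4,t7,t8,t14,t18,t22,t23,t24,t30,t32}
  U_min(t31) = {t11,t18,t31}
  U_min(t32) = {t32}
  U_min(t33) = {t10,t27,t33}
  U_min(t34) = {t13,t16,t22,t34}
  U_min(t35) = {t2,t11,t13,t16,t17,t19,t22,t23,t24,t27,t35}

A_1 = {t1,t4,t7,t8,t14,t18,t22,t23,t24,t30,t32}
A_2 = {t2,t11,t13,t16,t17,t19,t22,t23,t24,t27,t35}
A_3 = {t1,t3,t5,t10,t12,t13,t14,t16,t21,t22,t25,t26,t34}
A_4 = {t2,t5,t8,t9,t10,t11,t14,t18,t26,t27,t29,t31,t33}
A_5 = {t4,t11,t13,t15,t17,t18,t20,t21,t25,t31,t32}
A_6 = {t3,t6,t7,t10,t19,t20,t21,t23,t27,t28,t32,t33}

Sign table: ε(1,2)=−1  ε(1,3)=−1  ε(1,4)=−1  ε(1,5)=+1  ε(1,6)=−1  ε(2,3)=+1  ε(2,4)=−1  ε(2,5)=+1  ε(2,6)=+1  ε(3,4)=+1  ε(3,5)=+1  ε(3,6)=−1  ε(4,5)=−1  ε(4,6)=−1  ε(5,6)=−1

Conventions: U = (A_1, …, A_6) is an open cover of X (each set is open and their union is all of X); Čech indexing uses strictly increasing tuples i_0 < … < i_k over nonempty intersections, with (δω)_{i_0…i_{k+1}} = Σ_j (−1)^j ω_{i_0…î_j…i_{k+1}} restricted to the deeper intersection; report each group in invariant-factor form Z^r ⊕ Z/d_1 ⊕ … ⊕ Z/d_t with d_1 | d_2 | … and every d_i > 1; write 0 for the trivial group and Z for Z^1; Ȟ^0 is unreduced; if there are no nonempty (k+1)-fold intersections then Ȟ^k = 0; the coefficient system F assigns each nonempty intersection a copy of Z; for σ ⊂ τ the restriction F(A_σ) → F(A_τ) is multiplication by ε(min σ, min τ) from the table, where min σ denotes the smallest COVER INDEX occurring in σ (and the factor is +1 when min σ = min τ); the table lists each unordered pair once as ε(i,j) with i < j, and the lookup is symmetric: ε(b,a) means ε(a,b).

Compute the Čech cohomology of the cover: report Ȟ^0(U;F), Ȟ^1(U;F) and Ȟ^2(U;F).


nonempty overlaps:
  A12={t22,t23,t24} A13={t1,t14,t22} A14={t8,t14,t18} A15={t4,t18,t32} A16={t7,t23,t32} A23={t13,t16,t22} A24={t2,t11,t27} A25={t11,t13,t17} A26={t19,t23,t27} A34={t5,t10,t14,t26} A35={t13,t21,t25} A36={t3,t10,t21} A45={t11,t18,t31} A46={t10,t27,t33} A56={t20,t21,t32}
  A123={t22} A126={t23} A134={t14} A145={t18} A156={t32} A235={t13} A245={t11} A246={t27} A346={t10} A356={t21}
C dims 6,15,10; δ0: rk 6, SNF 1^5·2; δ1: rk 9, SNF 1^9
degree 0: 6−6−0 = 0 → Ȟ^0 ≅ 0
degree 1: 15−9−6 = 0 plus torsion [2] → Ȟ^1 ≅ Z/2
degree 2: 10−0−9 = 1 → Ȟ^2 ≅ Z

Ȟ^0(U;F) ≅ 0, Ȟ^1(U;F) ≅ Z/2, Ȟ^2(U;F) ≅ Z


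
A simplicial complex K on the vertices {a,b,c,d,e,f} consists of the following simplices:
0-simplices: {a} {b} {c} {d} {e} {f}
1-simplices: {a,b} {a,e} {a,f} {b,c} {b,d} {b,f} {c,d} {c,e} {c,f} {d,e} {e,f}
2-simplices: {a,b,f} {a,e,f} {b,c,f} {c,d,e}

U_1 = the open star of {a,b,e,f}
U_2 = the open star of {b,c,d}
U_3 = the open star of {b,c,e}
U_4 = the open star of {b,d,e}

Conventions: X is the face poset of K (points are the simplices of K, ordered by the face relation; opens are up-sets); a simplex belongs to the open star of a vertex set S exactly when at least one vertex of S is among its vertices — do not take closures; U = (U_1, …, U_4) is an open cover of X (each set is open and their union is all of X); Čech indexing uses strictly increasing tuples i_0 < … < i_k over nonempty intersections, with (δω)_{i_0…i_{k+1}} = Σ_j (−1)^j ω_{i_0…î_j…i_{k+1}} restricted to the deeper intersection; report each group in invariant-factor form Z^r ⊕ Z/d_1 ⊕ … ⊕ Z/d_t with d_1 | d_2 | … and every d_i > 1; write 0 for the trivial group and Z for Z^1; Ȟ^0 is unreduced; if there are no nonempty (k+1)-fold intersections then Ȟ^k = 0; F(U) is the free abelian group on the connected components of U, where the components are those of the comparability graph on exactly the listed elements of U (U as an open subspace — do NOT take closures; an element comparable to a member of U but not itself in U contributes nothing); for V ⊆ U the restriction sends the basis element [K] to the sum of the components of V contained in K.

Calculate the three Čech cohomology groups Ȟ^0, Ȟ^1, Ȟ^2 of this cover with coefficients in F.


Ȟ^0 ≅ Z,  Ȟ^1 ≅ Z,  Ȟ^2 ≅ 0

nerve simplices:
  U1={{a},{b},{e},{f},{a,b},{a,e},{a,f},{b,c},{b,d},{b,f},{c,e},{c,f},{d,e},{e,f},{a,b,f},{a,e,f},{b,c,f},{c,d,e}} U2={{b},{c},{d},{a,b},{b,c},{b,d},{b,f},{c,d},{c,e},{c,f},{d,e},{a,b,f},{b,c,f},{c,d,e}} U3={{b},{c},{e},{a,b},{a,e},{b,c},{b,d},{b,f},{c,d},{c,e},{c,f},{d,e},{e,f},{a,b,f},{a,e,f},{b,c,f},{c,d,e}} U4={{b},{d},{e},{a,b},{a,e},{b,c},{b,d},{b,f},{c,d},{c,e},{d,e},{e,f},{a,b,f},{a,e,f},{b,c,f},{c,d,e}}
  U12={{b},{a,b},{b,c},{b,d},{b,f},{c,e},{c,f},{d,e},{a,b,f},{b,c,f},{c,d,e}} U13={{b},{e},{a,b},{a,e},{b,c},{b,d},{b,f},{c,e},{c,f},{d,e},{e,f},{a,b,f},{a,e,f},{b,c,f},{c,d,e}} U14={{b},{e},{a,b},{a,e},{b,c},{b,d},{b,f},{c,e},{d,e},{e,f},{a,b,f},{a,e,f},{b,c,f},{c,d,e}} U23={{b},{c},{a,b},{b,c},{b,d},{b,f},{c,d},{c,e},{c,f},{d,e},{a,b,f},{b,c,f},{c,d,e}} U24={{b},{d},{a,b},{b,c},{b,d},{b,f},{c,d},{c,e},{d,e},{a,b,f},{b,c,f},{c,d,e}} U34={{b},{e},{a,b},{a,e},{b,c},{b,d},{b,f},{c,d},{c,e},{d,e},{e,f},{a,b,f},{a,e,f},{b,c,f},{c,d,e}}
  U123={{b},{a,b},{b,c},{b,d},{b,f},{c,e},{c,f},{d,e},{a,b,f},{b,c,f},{c,d,e}} U124={{b},{a,b},{b,c},{b,d},{b,f},{c,e},{d,e},{a,b,f},{b,c,f},{c,d,e}} U134={{b},{e},{a,b},{a,e},{b,c},{b,d},{b,f},{c,e},{d,e},{e,f},{a,b,f},{a,e,f},{b,c,f},{c,d,e}} U234={{b},{a,b},{b,c},{b,d},{b,f},{c,d},{c,e},{d,e},{a,b,f},{b,c,f},{c,d,e}}
  U1234={{b},{a,b},{b,c},{b,d},{b,f},{c,e},{d,e},{a,b,f},{b,c,f},{c,d,e}}
components per intersection:
  U1: {{a},{b},{e},{f},{a,b},{a,e},{a,f},{b,c},{b,d},{b,f},{c,e},{c,f},{d,e},{e,f},{a,b,f},{a,e,f},{b,c,f},{c,d,e}}
  U2: {{b},{c},{d},{a,b},{b,c},{b,d},{b,f},{c,d},{c,e},{c,f},{d,e},{a,b,f},{b,c,f},{c,d,e}}
  U3: {{b},{c},{e},{a,b},{a,e},{b,c},{b,d},{b,f},{c,d},{c,e},{c,f},{d,e},{e,f},{a,b,f},{a,e,f},{b,c,f},{c,d,e}}
  U4: {{b},{d},{e},{a,b},{a,e},{b,c},{b,d},{b,f},{c,d},{c,e},{d,e},{e,f},{a,b,f},{a,e,f},{b,c,f},{c,d,e}}
  U12: {{b},{a,b},{b,c},{b,d},{b,f},{c,f},{a,b,f},{b,c,f}} {{c,e},{d,e},{c,d,e}}
  U13: {{b},{a,b},{b,c},{b,d},{b,f},{c,f},{a,b,f},{b,c,f}} {{e},{a,e},{c,e},{d,e},{e,f},{a,e,f},{c,d,e}}
  U14: {{b},{a,b},{b,c},{b,d},{b,f},{a,b,f},{b,c,f}} {{e},{a,e},{c,e},{d,e},{e,f},{a,e,f},{c,d,e}}
  U23: {{b},{c},{a,b},{b,c},{b,d},{b,f},{c,d},{c,e},{c,f},{d,e},{a,b,f},{b,c,f},{c,d,e}}
  U24: {{b},{d},{a,b},{b,c},{b,d},{b,f},{c,d},{c,e},{d,e},{a,b,f},{b,c,f},{c,d,e}}
  U34: {{b},{a,b},{b,c},{b,d},{b,f},{a,b,f},{b,c,f}} {{e},{a,e},{c,d},{c,e},{d,e},{e,f},{a,e,f},{c,d,e}}
  U123: {{b},{a,b},{b,c},{b,d},{b,f},{c,f},{a,b,f},{b,c,f}} {{c,e},{d,e},{c,d,e}}
  U124: {{b},{a,b},{b,c},{b,d},{b,f},{a,b,f},{b,c,f}} {{c,e},{d,e},{c,d,e}}
  U134: {{b},{a,b},{b,c},{b,d},{b,f},{a,b,f},{b,c,f}} {{e},{a,e},{c,e},{d,e},{e,f},{a,e,f},{c,d,e}}
  U234: {{b},{a,b},{b,c},{b,d},{b,f},{a,b,f},{b,c,f}} {{c,d},{c,e},{d,e},{c,d,e}}
  U1234: {{b},{a,b},{b,c},{b,d},{b,f},{a,b,f},{b,c,f}} {{c,e},{d,e},{c,d,e}}
C dims 4,10,8,2; δ0: rk 3, SNF 1^3; δ1: rk 6, SNF 1^6; δ2: rk 2, SNF 1^2
degree 0: 4−3−0 = 1 → Ȟ^0 ≅ Z
degree 1: 10−6−3 = 1 → Ȟ^1 ≅ Z
degree 2: 8−2−6 = 0 → Ȟ^2 ≅ 0


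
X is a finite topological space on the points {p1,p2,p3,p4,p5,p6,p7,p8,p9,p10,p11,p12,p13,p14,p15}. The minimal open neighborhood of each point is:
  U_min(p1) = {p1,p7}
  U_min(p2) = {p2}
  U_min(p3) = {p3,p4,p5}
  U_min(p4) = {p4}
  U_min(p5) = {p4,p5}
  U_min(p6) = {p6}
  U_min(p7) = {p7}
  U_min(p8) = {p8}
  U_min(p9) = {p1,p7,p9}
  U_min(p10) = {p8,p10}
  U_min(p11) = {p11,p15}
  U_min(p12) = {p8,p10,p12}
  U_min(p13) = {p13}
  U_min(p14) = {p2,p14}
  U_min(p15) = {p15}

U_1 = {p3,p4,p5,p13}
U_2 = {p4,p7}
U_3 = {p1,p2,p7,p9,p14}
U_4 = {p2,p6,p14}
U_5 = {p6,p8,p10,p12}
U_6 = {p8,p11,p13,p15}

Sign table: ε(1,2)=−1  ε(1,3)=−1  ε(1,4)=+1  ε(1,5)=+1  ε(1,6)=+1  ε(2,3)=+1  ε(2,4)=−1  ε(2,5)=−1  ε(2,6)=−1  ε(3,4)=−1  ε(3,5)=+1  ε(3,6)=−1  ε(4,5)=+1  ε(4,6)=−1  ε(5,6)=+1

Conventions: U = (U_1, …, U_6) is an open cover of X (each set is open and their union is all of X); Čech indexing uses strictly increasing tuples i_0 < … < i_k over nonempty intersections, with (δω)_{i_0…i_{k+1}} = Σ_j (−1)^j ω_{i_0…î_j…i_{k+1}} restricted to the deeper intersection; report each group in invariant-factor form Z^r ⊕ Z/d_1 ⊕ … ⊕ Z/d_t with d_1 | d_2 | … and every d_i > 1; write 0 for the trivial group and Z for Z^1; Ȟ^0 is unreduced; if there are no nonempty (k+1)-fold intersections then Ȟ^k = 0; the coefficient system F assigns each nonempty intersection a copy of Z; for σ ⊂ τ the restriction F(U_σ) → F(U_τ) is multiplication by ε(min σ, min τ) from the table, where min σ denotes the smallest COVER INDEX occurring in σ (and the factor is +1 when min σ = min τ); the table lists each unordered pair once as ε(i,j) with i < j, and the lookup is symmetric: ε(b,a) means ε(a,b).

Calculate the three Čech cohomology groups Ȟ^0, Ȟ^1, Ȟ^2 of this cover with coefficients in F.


nerve simplices:
  U12={p4} U16={p13} U23={p7} U34={p2,p14} U45={p6} U56={p8}
C dims 6,6; δ0: rk 5, SNF 1^5
degree 0: 6−5−0 = 1 → Ȟ^0 ≅ Z
degree 1: 6−0−5 = 1 → Ȟ^1 ≅ Z
degree 2: 0−0−0 = 0 → Ȟ^2 ≅ 0

Ȟ^0(U;F) ≅ Z, Ȟ^1(U;F) ≅ Z and Ȟ^2(U;F) ≅ 0


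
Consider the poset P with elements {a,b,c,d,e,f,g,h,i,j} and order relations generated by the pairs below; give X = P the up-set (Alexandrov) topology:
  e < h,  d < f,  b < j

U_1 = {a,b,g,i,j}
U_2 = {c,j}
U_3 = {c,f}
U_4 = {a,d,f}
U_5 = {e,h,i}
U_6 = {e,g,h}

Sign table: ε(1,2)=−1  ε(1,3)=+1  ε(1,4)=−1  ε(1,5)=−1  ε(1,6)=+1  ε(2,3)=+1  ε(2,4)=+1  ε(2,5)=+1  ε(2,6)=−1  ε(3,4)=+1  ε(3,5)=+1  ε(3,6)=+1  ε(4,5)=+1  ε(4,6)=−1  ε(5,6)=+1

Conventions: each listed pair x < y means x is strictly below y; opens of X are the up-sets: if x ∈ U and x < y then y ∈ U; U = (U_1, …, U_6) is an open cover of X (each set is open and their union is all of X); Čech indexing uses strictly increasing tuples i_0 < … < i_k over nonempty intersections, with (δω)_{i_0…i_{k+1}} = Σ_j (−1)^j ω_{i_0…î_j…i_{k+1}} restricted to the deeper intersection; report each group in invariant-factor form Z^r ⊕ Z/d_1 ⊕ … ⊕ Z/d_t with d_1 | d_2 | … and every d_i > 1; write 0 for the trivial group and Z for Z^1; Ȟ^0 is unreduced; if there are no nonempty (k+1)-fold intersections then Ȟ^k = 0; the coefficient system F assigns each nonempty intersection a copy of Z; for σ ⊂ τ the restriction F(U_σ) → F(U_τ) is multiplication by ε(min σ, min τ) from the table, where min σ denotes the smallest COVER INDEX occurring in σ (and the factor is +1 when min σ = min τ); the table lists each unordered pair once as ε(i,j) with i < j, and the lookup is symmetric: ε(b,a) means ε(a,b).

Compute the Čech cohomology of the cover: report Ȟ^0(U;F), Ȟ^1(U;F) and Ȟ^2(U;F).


nerve of the cover:
  U12={j} U14={a} U15={i} U16={g} U23={c} U34={f} U56={e,h}
C dims 6,7; δ0: rk 6, SNF 1^5·2
Ȟ^0 = (6 − 6) − 0 = 0, so Ȟ^0 ≅ 0
Ȟ^1 = (7 − 0) − 6 = 1 plus torsion [2], so Ȟ^1 ≅ Z ⊕ Z/2
Ȟ^2 = (0 − 0) − 0 = 0, so Ȟ^2 ≅ 0

Ȟ^0(U;F) ≅ 0,  Ȟ^1(U;F) ≅ Z ⊕ Z/2,  Ȟ^2(U;F) ≅ 0


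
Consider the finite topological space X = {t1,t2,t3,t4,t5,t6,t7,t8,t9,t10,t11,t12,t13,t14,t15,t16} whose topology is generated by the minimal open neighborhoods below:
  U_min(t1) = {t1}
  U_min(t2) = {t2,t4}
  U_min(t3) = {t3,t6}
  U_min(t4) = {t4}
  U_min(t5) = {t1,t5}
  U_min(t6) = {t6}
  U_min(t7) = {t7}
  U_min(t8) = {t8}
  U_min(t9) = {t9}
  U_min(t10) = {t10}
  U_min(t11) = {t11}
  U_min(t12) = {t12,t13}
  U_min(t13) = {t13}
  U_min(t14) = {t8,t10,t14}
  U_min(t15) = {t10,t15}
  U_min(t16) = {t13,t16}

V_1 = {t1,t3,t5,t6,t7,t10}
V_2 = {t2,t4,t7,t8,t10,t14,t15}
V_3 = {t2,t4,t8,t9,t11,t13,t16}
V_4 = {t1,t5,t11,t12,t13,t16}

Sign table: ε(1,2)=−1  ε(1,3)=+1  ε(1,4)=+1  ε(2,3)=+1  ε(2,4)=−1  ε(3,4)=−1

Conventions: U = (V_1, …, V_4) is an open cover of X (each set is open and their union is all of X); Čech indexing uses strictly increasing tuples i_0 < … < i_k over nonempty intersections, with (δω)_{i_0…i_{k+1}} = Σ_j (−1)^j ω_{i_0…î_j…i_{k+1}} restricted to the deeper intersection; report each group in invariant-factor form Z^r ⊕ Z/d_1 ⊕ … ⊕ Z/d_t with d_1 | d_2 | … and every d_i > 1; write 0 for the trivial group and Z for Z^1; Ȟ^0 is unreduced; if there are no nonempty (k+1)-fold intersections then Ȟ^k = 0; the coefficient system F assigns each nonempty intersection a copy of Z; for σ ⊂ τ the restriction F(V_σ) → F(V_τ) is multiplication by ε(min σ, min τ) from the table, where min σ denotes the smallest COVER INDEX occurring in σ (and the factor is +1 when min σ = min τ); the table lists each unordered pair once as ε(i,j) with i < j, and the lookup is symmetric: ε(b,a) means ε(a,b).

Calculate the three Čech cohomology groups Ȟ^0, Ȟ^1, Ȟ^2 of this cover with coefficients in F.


nerve simplices:
  V12={t7,t10} V14={t1,t5} V23={t2,t4,t8} V34={t11,t13,t16}
C dims 4,4; δ0: rk 3, SNF 1^3
degree 0: 4−3−0 = 1 → Ȟ^0 ≅ Z
degree 1: 4−0−3 = 1 → Ȟ^1 ≅ Z
degree 2: 0−0−0 = 0 → Ȟ^2 ≅ 0

Ȟ^0 ≅ Z,  Ȟ^1 ≅ Z,  Ȟ^2 ≅ 0


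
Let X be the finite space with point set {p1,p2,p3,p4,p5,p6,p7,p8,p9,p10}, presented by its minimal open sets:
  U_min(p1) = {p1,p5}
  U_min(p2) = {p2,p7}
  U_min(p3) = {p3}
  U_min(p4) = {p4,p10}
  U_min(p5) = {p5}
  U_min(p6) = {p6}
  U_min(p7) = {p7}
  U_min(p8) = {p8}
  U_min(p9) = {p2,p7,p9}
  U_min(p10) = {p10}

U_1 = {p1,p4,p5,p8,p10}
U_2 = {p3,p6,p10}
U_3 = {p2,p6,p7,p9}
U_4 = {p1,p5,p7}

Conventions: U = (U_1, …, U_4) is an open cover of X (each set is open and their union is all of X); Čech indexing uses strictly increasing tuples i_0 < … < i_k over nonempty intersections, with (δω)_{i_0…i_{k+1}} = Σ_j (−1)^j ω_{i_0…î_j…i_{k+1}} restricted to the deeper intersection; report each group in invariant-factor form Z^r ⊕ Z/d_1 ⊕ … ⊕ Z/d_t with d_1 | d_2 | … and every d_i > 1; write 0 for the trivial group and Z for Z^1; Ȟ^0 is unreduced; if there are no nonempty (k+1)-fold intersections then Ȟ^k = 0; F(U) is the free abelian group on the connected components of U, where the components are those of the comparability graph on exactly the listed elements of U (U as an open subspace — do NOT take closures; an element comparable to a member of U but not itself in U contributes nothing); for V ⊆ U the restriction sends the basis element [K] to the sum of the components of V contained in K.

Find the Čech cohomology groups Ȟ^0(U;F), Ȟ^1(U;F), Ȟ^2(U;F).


nerve simplices:
  U12={p10} U14={p1,p5} U23={p6} U34={p7}
components per intersection:
  U1: {p1,p5} {p4,p10} {p8}
  U2: {p3} {p6} {p10}
  U3: {p2,p7,p9} {p6}
  U4: {p1,p5} {p7}
  U12: {p10}
  U14: {p1,p5}
  U23: {p6}
  U34: {p7}
C dims 10,4; δ0: rk 4, SNF 1^4
degree 0: 10−4−0 = 6 → Ȟ^0 ≅ Z^6
degree 1: 4−0−4 = 0 → Ȟ^1 ≅ 0
degree 2: 0−0−0 = 0 → Ȟ^2 ≅ 0

Ȟ^0 = Z^6, Ȟ^1 = 0, Ȟ^2 = 0


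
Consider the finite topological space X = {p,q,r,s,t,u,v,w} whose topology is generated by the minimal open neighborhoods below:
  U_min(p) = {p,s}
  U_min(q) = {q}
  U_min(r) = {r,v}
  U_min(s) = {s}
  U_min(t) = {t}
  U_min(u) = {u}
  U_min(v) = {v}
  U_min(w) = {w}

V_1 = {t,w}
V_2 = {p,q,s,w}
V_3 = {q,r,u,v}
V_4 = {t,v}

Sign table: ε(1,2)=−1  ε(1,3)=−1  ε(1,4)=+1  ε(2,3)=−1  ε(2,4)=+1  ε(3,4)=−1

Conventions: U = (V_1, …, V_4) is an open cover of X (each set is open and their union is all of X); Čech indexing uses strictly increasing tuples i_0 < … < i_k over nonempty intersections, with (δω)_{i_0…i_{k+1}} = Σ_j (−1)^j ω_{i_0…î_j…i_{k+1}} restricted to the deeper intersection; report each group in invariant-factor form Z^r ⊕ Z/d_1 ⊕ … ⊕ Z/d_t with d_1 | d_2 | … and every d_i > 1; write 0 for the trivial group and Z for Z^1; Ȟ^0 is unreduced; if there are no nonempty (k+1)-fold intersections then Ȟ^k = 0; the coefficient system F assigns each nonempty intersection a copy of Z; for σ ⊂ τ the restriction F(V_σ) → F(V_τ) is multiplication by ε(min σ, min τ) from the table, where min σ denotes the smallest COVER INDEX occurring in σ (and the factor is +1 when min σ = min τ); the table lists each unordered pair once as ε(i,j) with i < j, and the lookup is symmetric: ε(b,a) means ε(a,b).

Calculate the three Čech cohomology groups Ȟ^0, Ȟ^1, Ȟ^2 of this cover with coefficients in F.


Ȟ^0 ≅ 0, Ȟ^1 ≅ Z/2, Ȟ^2 ≅ 0

nonempty intersections:
  V12={w} V14={t} V23={q} V34={v}
C dims 4,4; δ0: rk 4, SNF 1^3·2
Ȟ^0: (4−4)−0=0 ⇒ 0
Ȟ^1: (4−0)−4=0 plus torsion [2] ⇒ Z/2
Ȟ^2: (0−0)−0=0 ⇒ 0


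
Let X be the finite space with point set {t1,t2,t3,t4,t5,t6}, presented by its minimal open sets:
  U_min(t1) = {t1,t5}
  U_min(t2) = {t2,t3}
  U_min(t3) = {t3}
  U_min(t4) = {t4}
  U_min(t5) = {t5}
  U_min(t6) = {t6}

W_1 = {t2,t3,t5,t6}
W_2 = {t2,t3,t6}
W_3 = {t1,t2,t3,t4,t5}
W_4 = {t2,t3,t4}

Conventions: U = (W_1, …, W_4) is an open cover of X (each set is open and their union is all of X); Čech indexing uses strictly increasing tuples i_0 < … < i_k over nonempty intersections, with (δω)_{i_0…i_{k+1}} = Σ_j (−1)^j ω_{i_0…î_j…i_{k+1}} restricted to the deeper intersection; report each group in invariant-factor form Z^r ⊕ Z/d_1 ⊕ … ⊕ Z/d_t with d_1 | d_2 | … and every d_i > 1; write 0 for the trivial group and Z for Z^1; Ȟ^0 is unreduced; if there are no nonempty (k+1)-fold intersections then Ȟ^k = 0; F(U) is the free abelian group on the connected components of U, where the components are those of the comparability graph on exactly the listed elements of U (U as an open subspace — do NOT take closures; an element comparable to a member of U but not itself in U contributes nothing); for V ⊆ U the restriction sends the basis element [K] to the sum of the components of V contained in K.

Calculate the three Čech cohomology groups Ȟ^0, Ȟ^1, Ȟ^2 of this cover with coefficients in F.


Ȟ^0(U;F) ≅ Z^4,  Ȟ^1(U;F) ≅ 0,  Ȟ^2(U;F) ≅ 0

nerve simplices:
  W12={t2,t3,t6} W13={t2,t3,t5} W14={t2,t3} W23={t2,t3} W24={t2,t3} W34={t2,t3,t4}
  W123={t2,t3} W124={t2,t3} W134={t2,t3} W234={t2,t3}
  W1234={t2,t3}
components per intersection:
  W1: {t2,t3} {t5} {t6}
  W2: {t2,t3} {t6}
  W3: {t1,t5} {t2,t3} {t4}
  W4: {t2,t3} {t4}
  W12: {t2,t3} {t6}
  W13: {t2,t3} {t5}
  W14: {t2,t3}
  W23: {t2,t3}
  W24: {t2,t3}
  W34: {t2,t3} {t4}
  W123: {t2,t3}
  W124: {t2,t3}
  W134: {t2,t3}
  W234: {t2,t3}
  W1234: {t2,t3}
C dims 10,9,4,1; δ0: rk 6, SNF 1^6; δ1: rk 3, SNF 1^3; δ2: rk 1, SNF 1^1
degree 0: 10−6−0 = 4 → Ȟ^0 ≅ Z^4
degree 1: 9−3−6 = 0 → Ȟ^1 ≅ 0
degree 2: 4−1−3 = 0 → Ȟ^2 ≅ 0


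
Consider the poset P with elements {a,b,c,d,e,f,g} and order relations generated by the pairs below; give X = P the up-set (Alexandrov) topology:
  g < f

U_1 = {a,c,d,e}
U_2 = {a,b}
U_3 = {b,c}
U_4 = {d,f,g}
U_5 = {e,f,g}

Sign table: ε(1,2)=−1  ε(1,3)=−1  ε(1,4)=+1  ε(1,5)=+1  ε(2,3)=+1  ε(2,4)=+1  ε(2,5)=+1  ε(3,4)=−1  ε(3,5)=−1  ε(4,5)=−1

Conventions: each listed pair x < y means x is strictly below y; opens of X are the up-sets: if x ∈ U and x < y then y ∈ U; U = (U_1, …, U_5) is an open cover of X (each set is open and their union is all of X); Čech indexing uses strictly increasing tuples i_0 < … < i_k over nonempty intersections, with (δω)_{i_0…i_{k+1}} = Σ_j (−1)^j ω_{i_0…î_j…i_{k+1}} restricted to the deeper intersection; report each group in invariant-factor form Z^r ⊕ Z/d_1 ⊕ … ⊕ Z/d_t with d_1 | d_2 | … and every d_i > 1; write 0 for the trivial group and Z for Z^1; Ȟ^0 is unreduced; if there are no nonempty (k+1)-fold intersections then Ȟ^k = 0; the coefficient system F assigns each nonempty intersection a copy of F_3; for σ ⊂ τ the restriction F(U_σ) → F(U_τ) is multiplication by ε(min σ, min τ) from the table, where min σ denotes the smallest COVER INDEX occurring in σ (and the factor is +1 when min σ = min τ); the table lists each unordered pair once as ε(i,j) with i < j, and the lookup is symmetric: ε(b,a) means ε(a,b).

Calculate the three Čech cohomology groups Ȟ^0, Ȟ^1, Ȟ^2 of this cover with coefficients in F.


Ȟ^0(U;F) ≅ 0; Ȟ^1(U;F) ≅ Z/3; Ȟ^2(U;F) ≅ 0

cover nerve:
  U12={a} U13={c} U14={d} U15={e} U23={b} U45={f,g}
C dims 5,6; δ0: rk_F3 5
Ȟ^0: (5−5)−0=0 ⇒ 0
Ȟ^1: (6−0)−5=1 ⇒ Z/3
Ȟ^2: (0−0)−0=0 ⇒ 0


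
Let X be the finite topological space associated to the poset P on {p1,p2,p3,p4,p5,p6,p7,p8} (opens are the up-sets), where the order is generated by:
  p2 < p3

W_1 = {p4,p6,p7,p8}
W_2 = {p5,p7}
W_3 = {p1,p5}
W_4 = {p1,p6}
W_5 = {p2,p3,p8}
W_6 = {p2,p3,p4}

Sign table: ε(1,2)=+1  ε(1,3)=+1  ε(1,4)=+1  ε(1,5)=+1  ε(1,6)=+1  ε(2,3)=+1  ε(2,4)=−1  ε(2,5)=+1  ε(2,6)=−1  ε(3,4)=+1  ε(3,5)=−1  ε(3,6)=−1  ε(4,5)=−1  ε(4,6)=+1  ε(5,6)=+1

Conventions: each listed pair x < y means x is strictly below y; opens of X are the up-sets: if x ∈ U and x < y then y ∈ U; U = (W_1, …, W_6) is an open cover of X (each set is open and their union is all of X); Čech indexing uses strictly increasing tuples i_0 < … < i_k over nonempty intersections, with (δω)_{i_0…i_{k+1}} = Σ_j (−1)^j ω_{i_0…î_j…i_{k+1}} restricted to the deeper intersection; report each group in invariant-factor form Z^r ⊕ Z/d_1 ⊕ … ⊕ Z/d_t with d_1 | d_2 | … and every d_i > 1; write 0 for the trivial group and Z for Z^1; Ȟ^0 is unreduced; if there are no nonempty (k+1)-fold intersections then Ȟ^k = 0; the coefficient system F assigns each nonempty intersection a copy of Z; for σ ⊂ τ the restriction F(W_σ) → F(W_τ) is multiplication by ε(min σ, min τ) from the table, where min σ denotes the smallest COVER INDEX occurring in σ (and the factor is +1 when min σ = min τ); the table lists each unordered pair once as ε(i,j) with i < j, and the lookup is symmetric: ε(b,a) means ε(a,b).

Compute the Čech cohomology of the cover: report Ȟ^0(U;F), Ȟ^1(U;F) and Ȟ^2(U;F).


Ȟ^0(U;F) ≅ Z, Ȟ^1(U;F) ≅ Z^2 and Ȟ^2(U;F) ≅ 0

nerve simplices:
  W12={p7} W14={p6} W15={p8} W16={p4} W23={p5} W34={p1} W56={p2,p3}
C dims 6,7; δ0: rk 5, SNF 1^5
degree 0: 6−5−0 = 1 → Ȟ^0 ≅ Z
degree 1: 7−0−5 = 2 → Ȟ^1 ≅ Z^2
degree 2: 0−0−0 = 0 → Ȟ^2 ≅ 0


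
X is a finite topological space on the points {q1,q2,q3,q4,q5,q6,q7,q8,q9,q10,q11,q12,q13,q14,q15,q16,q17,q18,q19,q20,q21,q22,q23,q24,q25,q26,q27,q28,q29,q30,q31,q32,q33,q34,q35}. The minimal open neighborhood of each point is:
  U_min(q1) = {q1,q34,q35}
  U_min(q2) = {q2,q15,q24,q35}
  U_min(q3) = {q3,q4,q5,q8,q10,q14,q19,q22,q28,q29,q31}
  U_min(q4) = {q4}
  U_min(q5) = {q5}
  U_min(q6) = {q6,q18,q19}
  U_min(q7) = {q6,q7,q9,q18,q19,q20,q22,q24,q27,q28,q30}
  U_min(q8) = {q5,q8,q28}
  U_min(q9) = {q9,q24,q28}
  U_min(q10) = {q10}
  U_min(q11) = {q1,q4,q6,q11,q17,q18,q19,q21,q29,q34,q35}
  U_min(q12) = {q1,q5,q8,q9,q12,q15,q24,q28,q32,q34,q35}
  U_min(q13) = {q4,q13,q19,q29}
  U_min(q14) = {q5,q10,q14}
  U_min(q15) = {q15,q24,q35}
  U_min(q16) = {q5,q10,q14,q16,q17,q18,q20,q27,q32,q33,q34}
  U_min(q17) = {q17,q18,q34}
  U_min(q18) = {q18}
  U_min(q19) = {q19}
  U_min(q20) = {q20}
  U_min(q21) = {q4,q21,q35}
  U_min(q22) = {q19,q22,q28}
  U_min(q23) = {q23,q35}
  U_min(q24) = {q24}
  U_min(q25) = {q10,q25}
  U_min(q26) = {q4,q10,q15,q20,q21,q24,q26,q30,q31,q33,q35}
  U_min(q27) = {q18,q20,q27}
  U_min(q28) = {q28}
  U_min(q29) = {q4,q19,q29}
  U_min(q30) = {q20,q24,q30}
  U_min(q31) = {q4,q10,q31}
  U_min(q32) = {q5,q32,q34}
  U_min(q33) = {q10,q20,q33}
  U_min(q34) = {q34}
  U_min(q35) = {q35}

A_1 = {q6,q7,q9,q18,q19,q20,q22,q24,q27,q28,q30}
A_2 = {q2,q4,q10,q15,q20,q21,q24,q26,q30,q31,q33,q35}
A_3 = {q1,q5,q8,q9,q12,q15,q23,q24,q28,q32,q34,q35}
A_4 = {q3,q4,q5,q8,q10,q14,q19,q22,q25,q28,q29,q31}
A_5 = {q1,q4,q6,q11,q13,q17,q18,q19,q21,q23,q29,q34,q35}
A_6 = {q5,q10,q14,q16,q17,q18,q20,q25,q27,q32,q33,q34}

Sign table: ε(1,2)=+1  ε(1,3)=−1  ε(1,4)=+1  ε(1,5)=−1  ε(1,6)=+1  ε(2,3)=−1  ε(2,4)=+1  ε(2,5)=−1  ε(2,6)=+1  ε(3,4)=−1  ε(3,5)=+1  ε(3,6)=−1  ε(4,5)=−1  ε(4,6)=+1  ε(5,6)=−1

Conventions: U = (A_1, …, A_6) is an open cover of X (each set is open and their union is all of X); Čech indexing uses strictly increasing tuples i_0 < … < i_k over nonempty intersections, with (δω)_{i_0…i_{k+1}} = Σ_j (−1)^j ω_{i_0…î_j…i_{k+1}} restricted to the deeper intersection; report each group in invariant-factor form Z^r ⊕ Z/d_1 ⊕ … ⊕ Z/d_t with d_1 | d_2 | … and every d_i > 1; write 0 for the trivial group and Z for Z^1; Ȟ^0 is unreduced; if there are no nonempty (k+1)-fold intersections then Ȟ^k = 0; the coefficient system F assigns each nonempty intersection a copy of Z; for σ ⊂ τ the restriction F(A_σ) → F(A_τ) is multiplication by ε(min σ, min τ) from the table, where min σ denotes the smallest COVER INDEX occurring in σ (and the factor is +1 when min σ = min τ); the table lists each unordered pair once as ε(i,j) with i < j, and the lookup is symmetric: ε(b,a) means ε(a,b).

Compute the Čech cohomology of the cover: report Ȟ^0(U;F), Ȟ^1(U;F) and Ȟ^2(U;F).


nerve simplices:
  A12={q20,q24,q30} A13={q9,q24,q28} A14={q19,q22,q28} A15={q6,q18,q19} A16={q18,q20,q27} A23={q15,q24,q35} A24={q4,q10,q31} A25={q4,q21,q35} A26={q10,q20,q33} A34={q5,q8,q28} A35={q1,q23,q34,q35} A36={q5,q32,q34} A45={q4,q19,q29} A46={q5,q10,q14,q25} A56={q17,q18,q34}
  A123={q24} A126={q20} A134={q28} A145={q19} A156={q18} A235={q35} A245={q4} A246={q10} A346={q5} A356={q34}
C dims 6,15,10; δ0: rk 5, SNF 1^5; δ1: rk 10, SNF 1^9·2
degree 0: 6−5−0 = 1 → Ȟ^0 ≅ Z
degree 1: 15−10−5 = 0 → Ȟ^1 ≅ 0
degree 2: 10−0−10 = 0 plus torsion [2] → Ȟ^2 ≅ Z/2

Ȟ^0 = Z, Ȟ^1 = 0, Ȟ^2 = Z/2


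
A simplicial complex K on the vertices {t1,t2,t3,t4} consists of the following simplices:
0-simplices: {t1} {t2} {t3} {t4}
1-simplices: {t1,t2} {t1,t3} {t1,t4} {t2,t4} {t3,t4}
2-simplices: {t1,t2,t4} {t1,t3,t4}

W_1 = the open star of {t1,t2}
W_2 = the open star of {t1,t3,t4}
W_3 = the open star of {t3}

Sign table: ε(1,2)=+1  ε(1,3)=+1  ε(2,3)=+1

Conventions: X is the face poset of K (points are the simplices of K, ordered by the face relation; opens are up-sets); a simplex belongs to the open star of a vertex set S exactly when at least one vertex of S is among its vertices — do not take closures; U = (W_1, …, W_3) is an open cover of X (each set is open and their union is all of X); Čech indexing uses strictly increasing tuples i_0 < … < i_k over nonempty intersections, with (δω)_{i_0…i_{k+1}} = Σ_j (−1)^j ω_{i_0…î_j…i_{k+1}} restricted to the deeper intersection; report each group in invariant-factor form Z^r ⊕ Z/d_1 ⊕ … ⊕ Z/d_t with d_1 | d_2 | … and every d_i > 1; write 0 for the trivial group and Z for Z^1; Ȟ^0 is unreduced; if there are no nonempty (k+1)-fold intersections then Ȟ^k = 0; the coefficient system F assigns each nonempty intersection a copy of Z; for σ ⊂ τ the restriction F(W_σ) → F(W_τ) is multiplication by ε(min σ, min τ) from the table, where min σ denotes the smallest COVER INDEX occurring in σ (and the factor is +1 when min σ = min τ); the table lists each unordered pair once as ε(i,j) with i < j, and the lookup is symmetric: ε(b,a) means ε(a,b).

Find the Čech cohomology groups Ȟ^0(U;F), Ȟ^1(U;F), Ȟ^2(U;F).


Ȟ^0 ≅ Z,  Ȟ^1 ≅ 0,  Ȟ^2 ≅ 0

nonempty overlaps:
  W1={{t1},{t2},{t1,t2},{t1,t3},{t1,t4},{t2,t4},{t1,t2,t4},{t1,t3,t4}} W2={{t1},{t3},{t4},{t1,t2},{t1,t3},{t1,t4},{t2,t4},{t3,t4},{t1,t2,t4},{t1,t3,t4}} W3={{t3},{t1,t3},{t3,t4},{t1,t3,t4}}
  W12={{t1},{t1,t2},{t1,t3},{t1,t4},{t2,t4},{t1,t2,t4},{t1,t3,t4}} W13={{t1,t3},{t1,t3,t4}} W23={{t3},{t1,t3},{t3,t4},{t1,t3,t4}}
  W123={{t1,t3},{t1,t3,t4}}
C dims 3,3,1; δ0: rk 2, SNF 1^2; δ1: rk 1, SNF 1^1
degree 0: 3−2−0 = 1 → Ȟ^0 ≅ Z
degree 1: 3−1−2 = 0 → Ȟ^1 ≅ 0
degree 2: 1−0−1 = 0 → Ȟ^2 ≅ 0


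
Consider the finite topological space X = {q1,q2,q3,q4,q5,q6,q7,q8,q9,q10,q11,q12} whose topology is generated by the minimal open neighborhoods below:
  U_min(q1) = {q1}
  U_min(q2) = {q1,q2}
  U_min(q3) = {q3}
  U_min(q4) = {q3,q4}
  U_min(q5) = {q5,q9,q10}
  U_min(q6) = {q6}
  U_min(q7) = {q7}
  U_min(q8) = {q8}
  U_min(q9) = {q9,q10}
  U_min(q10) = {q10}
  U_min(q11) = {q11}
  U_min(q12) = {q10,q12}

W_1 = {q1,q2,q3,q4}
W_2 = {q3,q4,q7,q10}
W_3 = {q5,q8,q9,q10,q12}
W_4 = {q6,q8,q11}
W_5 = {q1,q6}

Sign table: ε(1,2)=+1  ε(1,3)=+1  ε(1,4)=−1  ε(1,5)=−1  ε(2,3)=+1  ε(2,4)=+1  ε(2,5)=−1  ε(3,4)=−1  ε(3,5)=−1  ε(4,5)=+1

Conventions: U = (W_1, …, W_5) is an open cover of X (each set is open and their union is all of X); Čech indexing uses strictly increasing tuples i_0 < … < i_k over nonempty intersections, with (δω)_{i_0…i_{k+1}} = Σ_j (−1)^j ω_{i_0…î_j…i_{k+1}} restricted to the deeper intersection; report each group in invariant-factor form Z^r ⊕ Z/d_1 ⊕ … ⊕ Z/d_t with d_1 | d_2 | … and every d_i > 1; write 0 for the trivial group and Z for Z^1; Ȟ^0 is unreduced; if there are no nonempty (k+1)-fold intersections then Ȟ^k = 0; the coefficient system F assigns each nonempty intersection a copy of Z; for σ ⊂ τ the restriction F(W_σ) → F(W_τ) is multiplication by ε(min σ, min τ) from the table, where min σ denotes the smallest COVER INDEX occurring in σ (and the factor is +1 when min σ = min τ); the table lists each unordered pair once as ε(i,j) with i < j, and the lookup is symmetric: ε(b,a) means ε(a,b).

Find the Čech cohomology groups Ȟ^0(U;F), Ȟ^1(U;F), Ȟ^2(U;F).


nonempty intersections:
  W12={q3,q4} W15={q1} W23={q10} W34={q8} W45={q6}
C dims 5,5; δ0: rk 4, SNF 1^4
Ȟ^0: (5−4)−0=1 ⇒ Z
Ȟ^1: (5−0)−4=1 ⇒ Z
Ȟ^2: (0−0)−0=0 ⇒ 0

Ȟ^0 = Z, Ȟ^1 = Z, Ȟ^2 = 0


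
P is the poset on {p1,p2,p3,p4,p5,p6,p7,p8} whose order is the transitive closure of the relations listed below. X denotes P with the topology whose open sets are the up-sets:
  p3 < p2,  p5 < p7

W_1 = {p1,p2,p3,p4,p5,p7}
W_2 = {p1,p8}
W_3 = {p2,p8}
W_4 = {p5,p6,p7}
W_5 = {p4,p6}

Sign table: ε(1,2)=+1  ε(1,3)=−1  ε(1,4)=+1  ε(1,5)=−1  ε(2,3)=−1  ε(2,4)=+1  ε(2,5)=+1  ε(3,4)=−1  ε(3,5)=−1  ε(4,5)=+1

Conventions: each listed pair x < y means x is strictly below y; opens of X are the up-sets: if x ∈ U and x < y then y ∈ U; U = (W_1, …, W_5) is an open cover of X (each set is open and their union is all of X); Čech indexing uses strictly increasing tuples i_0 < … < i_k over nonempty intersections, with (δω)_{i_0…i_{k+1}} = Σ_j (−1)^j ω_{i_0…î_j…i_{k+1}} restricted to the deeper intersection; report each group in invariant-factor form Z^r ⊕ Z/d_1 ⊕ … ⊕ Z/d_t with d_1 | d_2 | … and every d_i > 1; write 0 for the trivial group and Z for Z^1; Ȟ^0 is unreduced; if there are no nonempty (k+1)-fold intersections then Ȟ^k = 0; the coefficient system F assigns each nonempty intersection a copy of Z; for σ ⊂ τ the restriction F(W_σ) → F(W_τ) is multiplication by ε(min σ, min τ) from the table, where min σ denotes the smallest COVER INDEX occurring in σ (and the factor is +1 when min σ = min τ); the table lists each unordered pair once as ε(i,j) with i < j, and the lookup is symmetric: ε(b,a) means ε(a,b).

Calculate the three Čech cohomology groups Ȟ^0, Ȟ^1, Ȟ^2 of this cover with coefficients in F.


Ȟ^0(U;F) ≅ 0, Ȟ^1(U;F) ≅ Z ⊕ Z/2 and Ȟ^2(U;F) ≅ 0

nonempty overlaps:
  W12={p1} W13={p2} W14={p5,p7} W15={p4} W23={p8} W45={p6}
C dims 5,6; δ0: rk 5, SNF 1^4·2
degree 0: 5−5−0 = 0 → Ȟ^0 ≅ 0
degree 1: 6−0−5 = 1 plus torsion [2] → Ȟ^1 ≅ Z ⊕ Z/2
degree 2: 0−0−0 = 0 → Ȟ^2 ≅ 0


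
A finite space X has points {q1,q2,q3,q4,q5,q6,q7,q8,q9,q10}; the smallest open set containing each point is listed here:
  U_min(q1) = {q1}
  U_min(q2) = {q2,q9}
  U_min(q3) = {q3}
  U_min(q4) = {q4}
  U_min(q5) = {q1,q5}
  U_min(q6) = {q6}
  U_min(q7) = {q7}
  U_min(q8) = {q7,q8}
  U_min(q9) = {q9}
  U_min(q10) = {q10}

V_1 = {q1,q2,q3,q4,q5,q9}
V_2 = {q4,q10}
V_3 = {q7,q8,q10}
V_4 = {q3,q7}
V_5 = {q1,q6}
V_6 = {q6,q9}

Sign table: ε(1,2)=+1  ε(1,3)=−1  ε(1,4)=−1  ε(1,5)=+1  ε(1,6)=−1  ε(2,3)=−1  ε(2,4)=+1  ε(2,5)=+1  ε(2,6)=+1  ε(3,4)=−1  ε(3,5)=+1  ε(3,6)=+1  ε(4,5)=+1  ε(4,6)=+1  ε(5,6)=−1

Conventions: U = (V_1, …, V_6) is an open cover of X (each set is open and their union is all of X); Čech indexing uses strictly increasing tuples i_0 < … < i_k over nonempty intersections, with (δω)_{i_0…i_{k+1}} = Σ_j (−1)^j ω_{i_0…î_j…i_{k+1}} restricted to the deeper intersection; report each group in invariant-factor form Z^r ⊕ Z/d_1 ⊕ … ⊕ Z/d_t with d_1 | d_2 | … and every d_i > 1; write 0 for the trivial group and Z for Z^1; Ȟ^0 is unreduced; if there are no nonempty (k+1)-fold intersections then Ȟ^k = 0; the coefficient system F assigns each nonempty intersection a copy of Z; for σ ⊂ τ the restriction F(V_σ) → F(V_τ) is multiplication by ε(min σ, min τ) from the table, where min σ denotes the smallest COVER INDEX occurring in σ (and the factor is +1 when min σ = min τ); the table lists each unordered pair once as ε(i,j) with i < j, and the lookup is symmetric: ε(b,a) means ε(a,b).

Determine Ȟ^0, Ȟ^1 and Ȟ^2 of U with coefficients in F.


nerve of the cover:
  V12={q4} V14={q3} V15={q1} V16={q9} V23={q10} V34={q7} V56={q6}
C dims 6,7; δ0: rk 6, SNF 1^5·2
Ȟ^0 = (6 − 6) − 0 = 0, so Ȟ^0 ≅ 0
Ȟ^1 = (7 − 0) − 6 = 1 plus torsion [2], so Ȟ^1 ≅ Z ⊕ Z/2
Ȟ^2 = (0 − 0) − 0 = 0, so Ȟ^2 ≅ 0

Ȟ^0(U;F) ≅ 0; Ȟ^1(U;F) ≅ Z ⊕ Z/2; Ȟ^2(U;F) ≅ 0
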